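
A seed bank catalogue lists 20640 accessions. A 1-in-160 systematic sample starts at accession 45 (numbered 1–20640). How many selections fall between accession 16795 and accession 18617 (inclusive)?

12

k = 160
First selection ≥ 16795: 45 + ⌈(16795−45)/160⌉·160 = 45 + 105×160 = 16845
Last selection ≤ 18617: 45 + ⌊(18617−45)/160⌋·160 = 45 + 116×160 = 18605
Count = 116 − 105 + 1 = 12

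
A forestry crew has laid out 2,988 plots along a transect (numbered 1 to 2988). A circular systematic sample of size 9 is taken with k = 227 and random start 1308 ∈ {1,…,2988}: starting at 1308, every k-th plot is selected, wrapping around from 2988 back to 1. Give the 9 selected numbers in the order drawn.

Selection 1: 1308
Selection 2: 1308 + 227 = 1535
Selection 3: 1535 + 227 = 1762
Selection 4: 1762 + 227 = 1989
Selection 5: 1989 + 227 = 2216
Selection 6: 2216 + 227 = 2443
Selection 7: 2443 + 227 = 2670
Selection 8: 2670 + 227 = 2897
Selection 9: 2897 + 227 = 3124 → 3124 − 2988 = 136

1308, 1535, 1762, 1989, 2216, 2443, 2670, 2897, 136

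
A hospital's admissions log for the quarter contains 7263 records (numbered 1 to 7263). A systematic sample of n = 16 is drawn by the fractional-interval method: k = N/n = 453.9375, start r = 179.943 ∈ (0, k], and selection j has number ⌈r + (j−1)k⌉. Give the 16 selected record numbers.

180, 634, 1088, 1542, 1996, 2450, 2904, 3358, 3812, 4266, 4720, 5174, 5628, 6082, 6536, 6990

j=1: r + 0k = 179.943 → ⌈·⌉ = 180
j=2: r + 1k = 633.8805 → ⌈·⌉ = 634
j=3: r + 2k = 1087.818 → ⌈·⌉ = 1088
j=4: r + 3k = 1541.7555 → ⌈·⌉ = 1542
j=5: r + 4k = 1995.693 → ⌈·⌉ = 1996
j=6: r + 5k = 2449.6305 → ⌈·⌉ = 2450
j=7: r + 6k = 2903.568 → ⌈·⌉ = 2904
j=8: r + 7k = 3357.5055 → ⌈·⌉ = 3358
j=9: r + 8k = 3811.443 → ⌈·⌉ = 3812
j=10: r + 9k = 4265.3805 → ⌈·⌉ = 4266
j=11: r + 10k = 4719.318 → ⌈·⌉ = 4720
j=12: r + 11k = 5173.2555 → ⌈·⌉ = 5174
j=13: r + 12k = 5627.193 → ⌈·⌉ = 5628
j=14: r + 13k = 6081.1305 → ⌈·⌉ = 6082
j=15: r + 14k = 6535.068 → ⌈·⌉ = 6536
j=16: r + 15k = 6989.0055 → ⌈·⌉ = 6990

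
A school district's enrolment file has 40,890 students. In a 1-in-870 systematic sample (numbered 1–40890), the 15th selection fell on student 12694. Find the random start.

514

k = 870
r = 12694 − (15−1)×870 = 12694 − 12180 = 514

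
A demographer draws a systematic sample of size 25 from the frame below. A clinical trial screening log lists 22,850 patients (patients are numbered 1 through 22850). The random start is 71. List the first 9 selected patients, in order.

71, 985, 1899, 2813, 3727, 4641, 5555, 6469, 7383

k = N/n = 22850/25 = 914
patient 1: 71
patient 2: 71 + 914 = 985
patient 3: 985 + 914 = 1899
patient 4: 1899 + 914 = 2813
patient 5: 2813 + 914 = 3727
patient 6: 3727 + 914 = 4641
patient 7: 4641 + 914 = 5555
patient 8: 5555 + 914 = 6469
patient 9: 6469 + 914 = 7383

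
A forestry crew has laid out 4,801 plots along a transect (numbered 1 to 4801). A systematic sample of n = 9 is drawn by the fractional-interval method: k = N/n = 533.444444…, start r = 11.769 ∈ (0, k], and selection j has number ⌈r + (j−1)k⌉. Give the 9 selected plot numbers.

j=1: r + 0k = 11.769 → ⌈·⌉ = 12
j=2: r + 1k = 545.213444… → ⌈·⌉ = 546
j=3: r + 2k = 1078.657888… → ⌈·⌉ = 1079
j=4: r + 3k = 1612.102333… → ⌈·⌉ = 1613
j=5: r + 4k = 2145.546777… → ⌈·⌉ = 2146
j=6: r + 5k = 2678.991222… → ⌈·⌉ = 2679
j=7: r + 6k = 3212.435666… → ⌈·⌉ = 3213
j=8: r + 7k = 3745.880111… → ⌈·⌉ = 3746
j=9: r + 8k = 4279.324555… → ⌈·⌉ = 4280

12, 546, 1079, 1613, 2146, 2679, 3213, 3746, 4280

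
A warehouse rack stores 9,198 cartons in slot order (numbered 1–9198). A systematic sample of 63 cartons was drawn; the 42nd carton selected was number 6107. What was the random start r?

121

k = 9198/63 = 146
r = 6107 − (42−1)×146 = 6107 − 5986 = 121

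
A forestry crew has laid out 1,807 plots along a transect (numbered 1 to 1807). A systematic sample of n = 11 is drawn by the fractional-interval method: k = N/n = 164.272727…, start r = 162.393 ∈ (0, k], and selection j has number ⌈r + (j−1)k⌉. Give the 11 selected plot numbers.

163, 327, 491, 656, 820, 984, 1149, 1313, 1477, 1641, 1806

j=1: r + 0k = 162.393 → ⌈·⌉ = 163
j=2: r + 1k = 326.665727… → ⌈·⌉ = 327
j=3: r + 2k = 490.938454… → ⌈·⌉ = 491
j=4: r + 3k = 655.211181… → ⌈·⌉ = 656
j=5: r + 4k = 819.483909… → ⌈·⌉ = 820
j=6: r + 5k = 983.756636… → ⌈·⌉ = 984
j=7: r + 6k = 1148.029363… → ⌈·⌉ = 1149
j=8: r + 7k = 1312.302090… → ⌈·⌉ = 1313
j=9: r + 8k = 1476.574818… → ⌈·⌉ = 1477
j=10: r + 9k = 1640.847545… → ⌈·⌉ = 1641
j=11: r + 10k = 1805.120272… → ⌈·⌉ = 1806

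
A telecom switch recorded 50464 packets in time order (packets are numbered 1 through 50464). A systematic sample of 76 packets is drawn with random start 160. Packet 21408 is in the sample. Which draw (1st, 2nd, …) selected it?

k = 50464/76 = 664
position = (21408 − 160)/664 + 1 = 21248/664 + 1 = 32 + 1 = 33

33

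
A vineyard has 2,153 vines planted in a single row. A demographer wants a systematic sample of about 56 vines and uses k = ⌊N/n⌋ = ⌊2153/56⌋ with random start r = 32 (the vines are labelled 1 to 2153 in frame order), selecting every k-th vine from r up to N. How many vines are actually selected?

56

k = ⌊2153/56⌋ = 38
Achieved size = ⌊(2153 − 32)/38⌋ + 1 = ⌊2121/38⌋ + 1 = 55 + 1 = 56
(last selection: 32 + 55×38 = 2122 ≤ 2153; next would be 2160 > 2153)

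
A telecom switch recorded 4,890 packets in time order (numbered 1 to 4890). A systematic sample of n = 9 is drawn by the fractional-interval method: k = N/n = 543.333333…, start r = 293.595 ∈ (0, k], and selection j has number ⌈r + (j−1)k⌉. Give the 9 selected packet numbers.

j=1: r + 0k = 293.595 → ⌈·⌉ = 294
j=2: r + 1k = 836.928333… → ⌈·⌉ = 837
j=3: r + 2k = 1380.261666… → ⌈·⌉ = 1381
j=4: r + 3k = 1923.595 → ⌈·⌉ = 1924
j=5: r + 4k = 2466.928333… → ⌈·⌉ = 2467
j=6: r + 5k = 3010.261666… → ⌈·⌉ = 3011
j=7: r + 6k = 3553.595 → ⌈·⌉ = 3554
j=8: r + 7k = 4096.928333… → ⌈·⌉ = 4097
j=9: r + 8k = 4640.261666… → ⌈·⌉ = 4641

294, 837, 1381, 1924, 2467, 3011, 3554, 4097, 4641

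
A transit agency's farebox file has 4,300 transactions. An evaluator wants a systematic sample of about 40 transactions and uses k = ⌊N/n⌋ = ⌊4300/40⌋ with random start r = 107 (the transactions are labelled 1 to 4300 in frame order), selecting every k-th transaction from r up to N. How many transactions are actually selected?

k = ⌊4300/40⌋ = 107
Achieved size = ⌊(4300 − 107)/107⌋ + 1 = ⌊4193/107⌋ + 1 = 39 + 1 = 40
(last selection: 107 + 39×107 = 4280 ≤ 4300; next would be 4387 > 4300)

40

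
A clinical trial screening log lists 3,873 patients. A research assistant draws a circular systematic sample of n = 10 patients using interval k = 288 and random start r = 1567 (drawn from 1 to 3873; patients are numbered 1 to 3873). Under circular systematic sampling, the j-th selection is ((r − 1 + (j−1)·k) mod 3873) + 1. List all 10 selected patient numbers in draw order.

1567, 1855, 2143, 2431, 2719, 3007, 3295, 3583, 3871, 286

Selection 1: 1567
Selection 2: 1567 + 288 = 1855
Selection 3: 1855 + 288 = 2143
Selection 4: 2143 + 288 = 2431
Selection 5: 2431 + 288 = 2719
Selection 6: 2719 + 288 = 3007
Selection 7: 3007 + 288 = 3295
Selection 8: 3295 + 288 = 3583
Selection 9: 3583 + 288 = 3871
Selection 10: 3871 + 288 = 4159 → 4159 − 3873 = 286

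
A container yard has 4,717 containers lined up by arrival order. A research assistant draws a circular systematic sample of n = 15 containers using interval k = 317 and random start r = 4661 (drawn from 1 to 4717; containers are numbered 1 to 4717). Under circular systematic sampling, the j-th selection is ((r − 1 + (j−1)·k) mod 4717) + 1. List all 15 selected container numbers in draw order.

4661, 261, 578, 895, 1212, 1529, 1846, 2163, 2480, 2797, 3114, 3431, 3748, 4065, 4382

Selection 1: 4661
Selection 2: 4661 + 317 = 4978 → 4978 − 4717 = 261
Selection 3: 261 + 317 = 578
Selection 4: 578 + 317 = 895
Selection 5: 895 + 317 = 1212
Selection 6: 1212 + 317 = 1529
Selection 7: 1529 + 317 = 1846
Selection 8: 1846 + 317 = 2163
Selection 9: 2163 + 317 = 2480
Selection 10: 2480 + 317 = 2797
Selection 11: 2797 + 317 = 3114
Selection 12: 3114 + 317 = 3431
Selection 13: 3431 + 317 = 3748
Selection 14: 3748 + 317 = 4065
Selection 15: 4065 + 317 = 4382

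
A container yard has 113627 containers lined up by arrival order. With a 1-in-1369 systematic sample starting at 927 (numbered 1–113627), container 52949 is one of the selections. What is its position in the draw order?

k = 1369
position = (52949 − 927)/1369 + 1 = 52022/1369 + 1 = 38 + 1 = 39

39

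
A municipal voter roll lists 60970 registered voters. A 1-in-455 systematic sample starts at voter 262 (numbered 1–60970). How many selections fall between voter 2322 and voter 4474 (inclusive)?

k = 455
First selection ≥ 2322: 262 + ⌈(2322−262)/455⌉·455 = 262 + 5×455 = 2537
Last selection ≤ 4474: 262 + ⌊(4474−262)/455⌋·455 = 262 + 9×455 = 4357
Count = 9 − 5 + 1 = 5

5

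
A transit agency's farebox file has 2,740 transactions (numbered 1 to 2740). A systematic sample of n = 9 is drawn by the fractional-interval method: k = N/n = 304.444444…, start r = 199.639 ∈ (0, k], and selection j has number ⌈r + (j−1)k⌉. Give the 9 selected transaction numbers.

200, 505, 809, 1113, 1418, 1722, 2027, 2331, 2636

j=1: r + 0k = 199.639 → ⌈·⌉ = 200
j=2: r + 1k = 504.083444… → ⌈·⌉ = 505
j=3: r + 2k = 808.527888… → ⌈·⌉ = 809
j=4: r + 3k = 1112.972333… → ⌈·⌉ = 1113
j=5: r + 4k = 1417.416777… → ⌈·⌉ = 1418
j=6: r + 5k = 1721.861222… → ⌈·⌉ = 1722
j=7: r + 6k = 2026.305666… → ⌈·⌉ = 2027
j=8: r + 7k = 2330.750111… → ⌈·⌉ = 2331
j=9: r + 8k = 2635.194555… → ⌈·⌉ = 2636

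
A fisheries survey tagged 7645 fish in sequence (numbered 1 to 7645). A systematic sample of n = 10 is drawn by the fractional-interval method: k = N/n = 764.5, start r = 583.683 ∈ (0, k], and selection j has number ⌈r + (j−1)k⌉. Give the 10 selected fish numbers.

j=1: r + 0k = 583.683 → ⌈·⌉ = 584
j=2: r + 1k = 1348.183 → ⌈·⌉ = 1349
j=3: r + 2k = 2112.683 → ⌈·⌉ = 2113
j=4: r + 3k = 2877.183 → ⌈·⌉ = 2878
j=5: r + 4k = 3641.683 → ⌈·⌉ = 3642
j=6: r + 5k = 4406.183 → ⌈·⌉ = 4407
j=7: r + 6k = 5170.683 → ⌈·⌉ = 5171
j=8: r + 7k = 5935.183 → ⌈·⌉ = 5936
j=9: r + 8k = 6699.683 → ⌈·⌉ = 6700
j=10: r + 9k = 7464.183 → ⌈·⌉ = 7465

584, 1349, 2113, 2878, 3642, 4407, 5171, 5936, 6700, 7465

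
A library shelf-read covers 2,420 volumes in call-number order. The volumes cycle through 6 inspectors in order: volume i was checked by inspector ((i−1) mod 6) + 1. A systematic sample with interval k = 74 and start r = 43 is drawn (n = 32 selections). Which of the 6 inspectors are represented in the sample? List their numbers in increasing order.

Consecutive selections differ by k = 74, so their inspector numbers differ by 74 mod 6 = 2.
gcd(74, 6) = 2, so the sample visits 6/2 = 3 distinct residues mod 6.
Start 43 is inspector 1; the inspectors hit are 1, 3, 5.

1, 3, 5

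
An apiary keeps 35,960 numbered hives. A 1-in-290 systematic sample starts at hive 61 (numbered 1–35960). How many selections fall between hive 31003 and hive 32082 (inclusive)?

k = 290
First selection ≥ 31003: 61 + ⌈(31003−61)/290⌉·290 = 61 + 107×290 = 31091
Last selection ≤ 32082: 61 + ⌊(32082−61)/290⌋·290 = 61 + 110×290 = 31961
Count = 110 − 107 + 1 = 4

4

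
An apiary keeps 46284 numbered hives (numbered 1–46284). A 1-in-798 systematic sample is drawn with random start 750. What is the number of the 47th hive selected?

k = 798
47th selection = r + (47−1)·k = 750 + 46×798 = 750 + 36708 = 37458

37458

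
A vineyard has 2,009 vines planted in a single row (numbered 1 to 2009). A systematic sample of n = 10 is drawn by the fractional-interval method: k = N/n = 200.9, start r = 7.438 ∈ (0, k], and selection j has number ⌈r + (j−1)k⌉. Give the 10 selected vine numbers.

j=1: r + 0k = 7.438 → ⌈·⌉ = 8
j=2: r + 1k = 208.338 → ⌈·⌉ = 209
j=3: r + 2k = 409.238 → ⌈·⌉ = 410
j=4: r + 3k = 610.138 → ⌈·⌉ = 611
j=5: r + 4k = 811.038 → ⌈·⌉ = 812
j=6: r + 5k = 1011.938 → ⌈·⌉ = 1012
j=7: r + 6k = 1212.838 → ⌈·⌉ = 1213
j=8: r + 7k = 1413.738 → ⌈·⌉ = 1414
j=9: r + 8k = 1614.638 → ⌈·⌉ = 1615
j=10: r + 9k = 1815.538 → ⌈·⌉ = 1816

8, 209, 410, 611, 812, 1012, 1213, 1414, 1615, 1816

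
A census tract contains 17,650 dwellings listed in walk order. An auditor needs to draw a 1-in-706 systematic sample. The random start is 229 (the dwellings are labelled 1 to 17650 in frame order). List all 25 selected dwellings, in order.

229, 935, 1641, 2347, 3053, 3759, 4465, 5171, 5877, 6583, 7289, 7995, 8701, 9407, 10113, 10819, 11525, 12231, 12937, 13643, 14349, 15055, 15761, 16467, 17173

dwelling 1: 229
dwelling 2: 229 + 706 = 935
dwelling 3: 935 + 706 = 1641
dwelling 4: 1641 + 706 = 2347
dwelling 5: 2347 + 706 = 3053
dwelling 6: 3053 + 706 = 3759
dwelling 7: 3759 + 706 = 4465
dwelling 8: 4465 + 706 = 5171
dwelling 9: 5171 + 706 = 5877
dwelling 10: 5877 + 706 = 6583
dwelling 11: 6583 + 706 = 7289
dwelling 12: 7289 + 706 = 7995
dwelling 13: 7995 + 706 = 8701
dwelling 14: 8701 + 706 = 9407
dwelling 15: 9407 + 706 = 10113
dwelling 16: 10113 + 706 = 10819
dwelling 17: 10819 + 706 = 11525
dwelling 18: 11525 + 706 = 12231
dwelling 19: 12231 + 706 = 12937
dwelling 20: 12937 + 706 = 13643
dwelling 21: 13643 + 706 = 14349
dwelling 22: 14349 + 706 = 15055
dwelling 23: 15055 + 706 = 15761
dwelling 24: 15761 + 706 = 16467
dwelling 25: 16467 + 706 = 17173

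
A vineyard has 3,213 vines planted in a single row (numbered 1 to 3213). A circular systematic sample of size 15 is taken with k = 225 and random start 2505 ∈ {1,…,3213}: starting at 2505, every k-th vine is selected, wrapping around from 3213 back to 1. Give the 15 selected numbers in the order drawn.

2505, 2730, 2955, 3180, 192, 417, 642, 867, 1092, 1317, 1542, 1767, 1992, 2217, 2442

Selection 1: 2505
Selection 2: 2505 + 225 = 2730
Selection 3: 2730 + 225 = 2955
Selection 4: 2955 + 225 = 3180
Selection 5: 3180 + 225 = 3405 → 3405 − 3213 = 192
Selection 6: 192 + 225 = 417
Selection 7: 417 + 225 = 642
Selection 8: 642 + 225 = 867
Selection 9: 867 + 225 = 1092
Selection 10: 1092 + 225 = 1317
Selection 11: 1317 + 225 = 1542
Selection 12: 1542 + 225 = 1767
Selection 13: 1767 + 225 = 1992
Selection 14: 1992 + 225 = 2217
Selection 15: 2217 + 225 = 2442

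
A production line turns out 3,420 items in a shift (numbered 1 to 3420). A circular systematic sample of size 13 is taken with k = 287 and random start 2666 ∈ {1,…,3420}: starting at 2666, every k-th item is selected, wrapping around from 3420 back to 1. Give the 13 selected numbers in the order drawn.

2666, 2953, 3240, 107, 394, 681, 968, 1255, 1542, 1829, 2116, 2403, 2690

Selection 1: 2666
Selection 2: 2666 + 287 = 2953
Selection 3: 2953 + 287 = 3240
Selection 4: 3240 + 287 = 3527 → 3527 − 3420 = 107
Selection 5: 107 + 287 = 394
Selection 6: 394 + 287 = 681
Selection 7: 681 + 287 = 968
Selection 8: 968 + 287 = 1255
Selection 9: 1255 + 287 = 1542
Selection 10: 1542 + 287 = 1829
Selection 11: 1829 + 287 = 2116
Selection 12: 2116 + 287 = 2403
Selection 13: 2403 + 287 = 2690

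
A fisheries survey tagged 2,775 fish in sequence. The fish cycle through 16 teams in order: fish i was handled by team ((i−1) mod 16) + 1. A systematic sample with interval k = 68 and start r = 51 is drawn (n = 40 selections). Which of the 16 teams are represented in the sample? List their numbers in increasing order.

Consecutive selections differ by k = 68, so their team numbers differ by 68 mod 16 = 4.
gcd(68, 16) = 4, so the sample visits 16/4 = 4 distinct residues mod 16.
Start 51 is team 3; the teams hit are 3, 7, 11, 15.

3, 7, 11, 15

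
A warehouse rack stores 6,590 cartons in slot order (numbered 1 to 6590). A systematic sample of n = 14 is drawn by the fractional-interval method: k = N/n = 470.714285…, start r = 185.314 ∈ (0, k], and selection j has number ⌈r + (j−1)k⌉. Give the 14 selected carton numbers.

j=1: r + 0k = 185.314 → ⌈·⌉ = 186
j=2: r + 1k = 656.028285… → ⌈·⌉ = 657
j=3: r + 2k = 1126.742571… → ⌈·⌉ = 1127
j=4: r + 3k = 1597.456857… → ⌈·⌉ = 1598
j=5: r + 4k = 2068.171142… → ⌈·⌉ = 2069
j=6: r + 5k = 2538.885428… → ⌈·⌉ = 2539
j=7: r + 6k = 3009.599714… → ⌈·⌉ = 3010
j=8: r + 7k = 3480.314 → ⌈·⌉ = 3481
j=9: r + 8k = 3951.028285… → ⌈·⌉ = 3952
j=10: r + 9k = 4421.742571… → ⌈·⌉ = 4422
j=11: r + 10k = 4892.456857… → ⌈·⌉ = 4893
j=12: r + 11k = 5363.171142… → ⌈·⌉ = 5364
j=13: r + 12k = 5833.885428… → ⌈·⌉ = 5834
j=14: r + 13k = 6304.599714… → ⌈·⌉ = 6305

186, 657, 1127, 1598, 2069, 2539, 3010, 3481, 3952, 4422, 4893, 5364, 5834, 6305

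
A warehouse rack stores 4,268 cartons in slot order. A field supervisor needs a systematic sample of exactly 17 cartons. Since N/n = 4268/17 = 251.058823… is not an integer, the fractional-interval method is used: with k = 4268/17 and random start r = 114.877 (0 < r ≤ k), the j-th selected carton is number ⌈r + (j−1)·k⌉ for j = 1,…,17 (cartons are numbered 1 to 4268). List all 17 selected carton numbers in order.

j=1: r + 0k = 114.877 → ⌈·⌉ = 115
j=2: r + 1k = 365.935823… → ⌈·⌉ = 366
j=3: r + 2k = 616.994647… → ⌈·⌉ = 617
j=4: r + 3k = 868.053470… → ⌈·⌉ = 869
j=5: r + 4k = 1119.112294… → ⌈·⌉ = 1120
j=6: r + 5k = 1370.171117… → ⌈·⌉ = 1371
j=7: r + 6k = 1621.229941… → ⌈·⌉ = 1622
j=8: r + 7k = 1872.288764… → ⌈·⌉ = 1873
j=9: r + 8k = 2123.347588… → ⌈·⌉ = 2124
j=10: r + 9k = 2374.406411… → ⌈·⌉ = 2375
j=11: r + 10k = 2625.465235… → ⌈·⌉ = 2626
j=12: r + 11k = 2876.524058… → ⌈·⌉ = 2877
j=13: r + 12k = 3127.582882… → ⌈·⌉ = 3128
j=14: r + 13k = 3378.641705… → ⌈·⌉ = 3379
j=15: r + 14k = 3629.700529… → ⌈·⌉ = 3630
j=16: r + 15k = 3880.759352… → ⌈·⌉ = 3881
j=17: r + 16k = 4131.818176… → ⌈·⌉ = 4132

115, 366, 617, 869, 1120, 1371, 1622, 1873, 2124, 2375, 2626, 2877, 3128, 3379, 3630, 3881, 4132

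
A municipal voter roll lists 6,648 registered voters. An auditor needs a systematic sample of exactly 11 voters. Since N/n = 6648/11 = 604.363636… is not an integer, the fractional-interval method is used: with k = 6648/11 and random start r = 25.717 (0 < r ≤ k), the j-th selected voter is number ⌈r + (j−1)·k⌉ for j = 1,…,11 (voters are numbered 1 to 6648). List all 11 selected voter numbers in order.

26, 631, 1235, 1839, 2444, 3048, 3652, 4257, 4861, 5465, 6070

j=1: r + 0k = 25.717 → ⌈·⌉ = 26
j=2: r + 1k = 630.080636… → ⌈·⌉ = 631
j=3: r + 2k = 1234.444272… → ⌈·⌉ = 1235
j=4: r + 3k = 1838.807909… → ⌈·⌉ = 1839
j=5: r + 4k = 2443.171545… → ⌈·⌉ = 2444
j=6: r + 5k = 3047.535181… → ⌈·⌉ = 3048
j=7: r + 6k = 3651.898818… → ⌈·⌉ = 3652
j=8: r + 7k = 4256.262454… → ⌈·⌉ = 4257
j=9: r + 8k = 4860.626090… → ⌈·⌉ = 4861
j=10: r + 9k = 5464.989727… → ⌈·⌉ = 5465
j=11: r + 10k = 6069.353363… → ⌈·⌉ = 6070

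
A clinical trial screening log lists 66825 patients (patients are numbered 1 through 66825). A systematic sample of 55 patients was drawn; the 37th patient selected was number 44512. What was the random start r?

k = 66825/55 = 1215
r = 44512 − (37−1)×1215 = 44512 − 43740 = 772

772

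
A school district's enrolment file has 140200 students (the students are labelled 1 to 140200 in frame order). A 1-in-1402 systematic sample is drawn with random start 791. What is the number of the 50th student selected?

69489

k = 1402
50th selection = r + (50−1)·k = 791 + 49×1402 = 791 + 68698 = 69489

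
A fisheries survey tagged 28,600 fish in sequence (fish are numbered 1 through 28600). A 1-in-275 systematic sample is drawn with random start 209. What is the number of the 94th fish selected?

25784

k = 275
94th selection = r + (94−1)·k = 209 + 93×275 = 209 + 25575 = 25784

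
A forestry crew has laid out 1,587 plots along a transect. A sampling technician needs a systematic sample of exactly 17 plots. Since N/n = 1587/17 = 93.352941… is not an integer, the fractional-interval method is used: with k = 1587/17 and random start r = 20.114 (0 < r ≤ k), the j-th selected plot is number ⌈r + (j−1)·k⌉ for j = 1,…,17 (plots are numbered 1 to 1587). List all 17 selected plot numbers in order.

21, 114, 207, 301, 394, 487, 581, 674, 767, 861, 954, 1047, 1141, 1234, 1328, 1421, 1514

j=1: r + 0k = 20.114 → ⌈·⌉ = 21
j=2: r + 1k = 113.466941… → ⌈·⌉ = 114
j=3: r + 2k = 206.819882… → ⌈·⌉ = 207
j=4: r + 3k = 300.172823… → ⌈·⌉ = 301
j=5: r + 4k = 393.525764… → ⌈·⌉ = 394
j=6: r + 5k = 486.878705… → ⌈·⌉ = 487
j=7: r + 6k = 580.231647… → ⌈·⌉ = 581
j=8: r + 7k = 673.584588… → ⌈·⌉ = 674
j=9: r + 8k = 766.937529… → ⌈·⌉ = 767
j=10: r + 9k = 860.290470… → ⌈·⌉ = 861
j=11: r + 10k = 953.643411… → ⌈·⌉ = 954
j=12: r + 11k = 1046.996352… → ⌈·⌉ = 1047
j=13: r + 12k = 1140.349294… → ⌈·⌉ = 1141
j=14: r + 13k = 1233.702235… → ⌈·⌉ = 1234
j=15: r + 14k = 1327.055176… → ⌈·⌉ = 1328
j=16: r + 15k = 1420.408117… → ⌈·⌉ = 1421
j=17: r + 16k = 1513.761058… → ⌈·⌉ = 1514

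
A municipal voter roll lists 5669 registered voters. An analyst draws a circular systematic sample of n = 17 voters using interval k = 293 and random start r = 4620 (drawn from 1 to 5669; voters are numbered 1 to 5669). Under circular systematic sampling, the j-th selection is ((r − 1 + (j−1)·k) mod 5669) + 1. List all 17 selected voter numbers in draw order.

4620, 4913, 5206, 5499, 123, 416, 709, 1002, 1295, 1588, 1881, 2174, 2467, 2760, 3053, 3346, 3639

Selection 1: 4620
Selection 2: 4620 + 293 = 4913
Selection 3: 4913 + 293 = 5206
Selection 4: 5206 + 293 = 5499
Selection 5: 5499 + 293 = 5792 → 5792 − 5669 = 123
Selection 6: 123 + 293 = 416
Selection 7: 416 + 293 = 709
Selection 8: 709 + 293 = 1002
Selection 9: 1002 + 293 = 1295
Selection 10: 1295 + 293 = 1588
Selection 11: 1588 + 293 = 1881
Selection 12: 1881 + 293 = 2174
Selection 13: 2174 + 293 = 2467
Selection 14: 2467 + 293 = 2760
Selection 15: 2760 + 293 = 3053
Selection 16: 3053 + 293 = 3346
Selection 17: 3346 + 293 = 3639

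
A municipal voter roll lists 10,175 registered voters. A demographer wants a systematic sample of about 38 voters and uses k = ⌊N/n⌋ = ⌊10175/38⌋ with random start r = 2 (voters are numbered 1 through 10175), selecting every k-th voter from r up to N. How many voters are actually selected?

39

k = ⌊10175/38⌋ = 267
Achieved size = ⌊(10175 − 2)/267⌋ + 1 = ⌊10173/267⌋ + 1 = 38 + 1 = 39
(last selection: 2 + 38×267 = 10148 ≤ 10175; next would be 10415 > 10175)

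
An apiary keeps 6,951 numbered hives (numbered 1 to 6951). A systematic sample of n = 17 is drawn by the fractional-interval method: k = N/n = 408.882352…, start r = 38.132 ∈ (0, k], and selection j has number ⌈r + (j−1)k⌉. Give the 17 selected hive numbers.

39, 448, 856, 1265, 1674, 2083, 2492, 2901, 3310, 3719, 4127, 4536, 4945, 5354, 5763, 6172, 6581

j=1: r + 0k = 38.132 → ⌈·⌉ = 39
j=2: r + 1k = 447.014352… → ⌈·⌉ = 448
j=3: r + 2k = 855.896705… → ⌈·⌉ = 856
j=4: r + 3k = 1264.779058… → ⌈·⌉ = 1265
j=5: r + 4k = 1673.661411… → ⌈·⌉ = 1674
j=6: r + 5k = 2082.543764… → ⌈·⌉ = 2083
j=7: r + 6k = 2491.426117… → ⌈·⌉ = 2492
j=8: r + 7k = 2900.308470… → ⌈·⌉ = 2901
j=9: r + 8k = 3309.190823… → ⌈·⌉ = 3310
j=10: r + 9k = 3718.073176… → ⌈·⌉ = 3719
j=11: r + 10k = 4126.955529… → ⌈·⌉ = 4127
j=12: r + 11k = 4535.837882… → ⌈·⌉ = 4536
j=13: r + 12k = 4944.720235… → ⌈·⌉ = 4945
j=14: r + 13k = 5353.602588… → ⌈·⌉ = 5354
j=15: r + 14k = 5762.484941… → ⌈·⌉ = 5763
j=16: r + 15k = 6171.367294… → ⌈·⌉ = 6172
j=17: r + 16k = 6580.249647… → ⌈·⌉ = 6581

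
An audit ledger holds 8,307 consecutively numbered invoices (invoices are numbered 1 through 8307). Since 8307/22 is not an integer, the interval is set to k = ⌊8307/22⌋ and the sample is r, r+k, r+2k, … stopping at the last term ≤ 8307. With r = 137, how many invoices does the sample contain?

k = ⌊8307/22⌋ = 377
Achieved size = ⌊(8307 − 137)/377⌋ + 1 = ⌊8170/377⌋ + 1 = 21 + 1 = 22
(last selection: 137 + 21×377 = 8054 ≤ 8307; next would be 8431 > 8307)

22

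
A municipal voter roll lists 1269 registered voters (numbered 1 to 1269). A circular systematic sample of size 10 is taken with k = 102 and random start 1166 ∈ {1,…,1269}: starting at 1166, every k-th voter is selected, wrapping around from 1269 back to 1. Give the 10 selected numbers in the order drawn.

1166, 1268, 101, 203, 305, 407, 509, 611, 713, 815

Selection 1: 1166
Selection 2: 1166 + 102 = 1268
Selection 3: 1268 + 102 = 1370 → 1370 − 1269 = 101
Selection 4: 101 + 102 = 203
Selection 5: 203 + 102 = 305
Selection 6: 305 + 102 = 407
Selection 7: 407 + 102 = 509
Selection 8: 509 + 102 = 611
Selection 9: 611 + 102 = 713
Selection 10: 713 + 102 = 815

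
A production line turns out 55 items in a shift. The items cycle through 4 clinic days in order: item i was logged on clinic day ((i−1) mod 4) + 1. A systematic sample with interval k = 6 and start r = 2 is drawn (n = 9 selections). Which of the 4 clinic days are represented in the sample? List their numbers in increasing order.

Consecutive selections differ by k = 6, so their clinic day numbers differ by 6 mod 4 = 2.
gcd(6, 4) = 2, so the sample visits 4/2 = 2 distinct residues mod 4.
Start 2 is clinic day 2; the clinic days hit are 2, 4.

2, 4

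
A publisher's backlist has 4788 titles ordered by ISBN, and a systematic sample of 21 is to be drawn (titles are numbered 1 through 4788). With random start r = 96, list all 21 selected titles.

96, 324, 552, 780, 1008, 1236, 1464, 1692, 1920, 2148, 2376, 2604, 2832, 3060, 3288, 3516, 3744, 3972, 4200, 4428, 4656

k = N/n = 4788/21 = 228
title 1: 96
title 2: 96 + 228 = 324
title 3: 324 + 228 = 552
title 4: 552 + 228 = 780
title 5: 780 + 228 = 1008
title 6: 1008 + 228 = 1236
title 7: 1236 + 228 = 1464
title 8: 1464 + 228 = 1692
title 9: 1692 + 228 = 1920
title 10: 1920 + 228 = 2148
title 11: 2148 + 228 = 2376
title 12: 2376 + 228 = 2604
title 13: 2604 + 228 = 2832
title 14: 2832 + 228 = 3060
title 15: 3060 + 228 = 3288
title 16: 3288 + 228 = 3516
title 17: 3516 + 228 = 3744
title 18: 3744 + 228 = 3972
title 19: 3972 + 228 = 4200
title 20: 4200 + 228 = 4428
title 21: 4428 + 228 = 4656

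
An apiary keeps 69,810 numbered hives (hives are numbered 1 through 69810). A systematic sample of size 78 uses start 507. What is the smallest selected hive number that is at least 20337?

k = 69810/78 = 895
Steps past start: ⌈(20337 − 507)/895⌉ = ⌈19830/895⌉ = 23
Selected hive: 507 + 23×895 = 21092

21092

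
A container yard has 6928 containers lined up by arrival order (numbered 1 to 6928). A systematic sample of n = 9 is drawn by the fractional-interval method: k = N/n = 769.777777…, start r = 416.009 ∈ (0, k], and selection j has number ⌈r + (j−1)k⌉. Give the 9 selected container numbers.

j=1: r + 0k = 416.009 → ⌈·⌉ = 417
j=2: r + 1k = 1185.786777… → ⌈·⌉ = 1186
j=3: r + 2k = 1955.564555… → ⌈·⌉ = 1956
j=4: r + 3k = 2725.342333… → ⌈·⌉ = 2726
j=5: r + 4k = 3495.120111… → ⌈·⌉ = 3496
j=6: r + 5k = 4264.897888… → ⌈·⌉ = 4265
j=7: r + 6k = 5034.675666… → ⌈·⌉ = 5035
j=8: r + 7k = 5804.453444… → ⌈·⌉ = 5805
j=9: r + 8k = 6574.231222… → ⌈·⌉ = 6575

417, 1186, 1956, 2726, 3496, 4265, 5035, 5805, 6575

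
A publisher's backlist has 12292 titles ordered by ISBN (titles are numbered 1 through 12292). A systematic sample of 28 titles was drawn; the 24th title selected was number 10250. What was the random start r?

153

k = 12292/28 = 439
r = 10250 − (24−1)×439 = 10250 − 10097 = 153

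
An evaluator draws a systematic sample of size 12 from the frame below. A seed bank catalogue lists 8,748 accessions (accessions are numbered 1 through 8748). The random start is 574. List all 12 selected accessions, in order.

k = N/n = 8748/12 = 729
accession 1: 574
accession 2: 574 + 729 = 1303
accession 3: 1303 + 729 = 2032
accession 4: 2032 + 729 = 2761
accession 5: 2761 + 729 = 3490
accession 6: 3490 + 729 = 4219
accession 7: 4219 + 729 = 4948
accession 8: 4948 + 729 = 5677
accession 9: 5677 + 729 = 6406
accession 10: 6406 + 729 = 7135
accession 11: 7135 + 729 = 7864
accession 12: 7864 + 729 = 8593

574, 1303, 2032, 2761, 3490, 4219, 4948, 5677, 6406, 7135, 7864, 8593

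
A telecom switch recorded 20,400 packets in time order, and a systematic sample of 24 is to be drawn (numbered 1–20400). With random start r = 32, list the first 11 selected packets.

k = N/n = 20400/24 = 850
packet 1: 32
packet 2: 32 + 850 = 882
packet 3: 882 + 850 = 1732
packet 4: 1732 + 850 = 2582
packet 5: 2582 + 850 = 3432
packet 6: 3432 + 850 = 4282
packet 7: 4282 + 850 = 5132
packet 8: 5132 + 850 = 5982
packet 9: 5982 + 850 = 6832
packet 10: 6832 + 850 = 7682
packet 11: 7682 + 850 = 8532

32, 882, 1732, 2582, 3432, 4282, 5132, 5982, 6832, 7682, 8532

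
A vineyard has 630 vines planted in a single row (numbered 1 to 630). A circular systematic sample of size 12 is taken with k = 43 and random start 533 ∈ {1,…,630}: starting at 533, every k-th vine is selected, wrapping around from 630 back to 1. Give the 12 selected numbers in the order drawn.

533, 576, 619, 32, 75, 118, 161, 204, 247, 290, 333, 376

Selection 1: 533
Selection 2: 533 + 43 = 576
Selection 3: 576 + 43 = 619
Selection 4: 619 + 43 = 662 → 662 − 630 = 32
Selection 5: 32 + 43 = 75
Selection 6: 75 + 43 = 118
Selection 7: 118 + 43 = 161
Selection 8: 161 + 43 = 204
Selection 9: 204 + 43 = 247
Selection 10: 247 + 43 = 290
Selection 11: 290 + 43 = 333
Selection 12: 333 + 43 = 376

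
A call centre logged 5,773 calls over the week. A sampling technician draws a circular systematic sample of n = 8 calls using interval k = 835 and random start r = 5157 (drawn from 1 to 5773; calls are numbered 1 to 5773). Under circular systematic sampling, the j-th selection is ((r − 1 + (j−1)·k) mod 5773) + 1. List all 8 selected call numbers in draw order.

5157, 219, 1054, 1889, 2724, 3559, 4394, 5229

Selection 1: 5157
Selection 2: 5157 + 835 = 5992 → 5992 − 5773 = 219
Selection 3: 219 + 835 = 1054
Selection 4: 1054 + 835 = 1889
Selection 5: 1889 + 835 = 2724
Selection 6: 2724 + 835 = 3559
Selection 7: 3559 + 835 = 4394
Selection 8: 4394 + 835 = 5229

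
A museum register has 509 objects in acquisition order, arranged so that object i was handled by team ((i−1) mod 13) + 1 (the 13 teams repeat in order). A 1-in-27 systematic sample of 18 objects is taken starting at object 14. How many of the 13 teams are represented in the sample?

Consecutive selections differ by k = 27, so their team numbers differ by 27 mod 13 = 1.
gcd(27, 13) = 1, so the sample visits 13/1 = 13 distinct residues mod 13.
Start 14 is team 1; the teams hit are 1, 2, 3, 4, 5, 6, 7, 8, 9, 10, 11, 12, 13.

13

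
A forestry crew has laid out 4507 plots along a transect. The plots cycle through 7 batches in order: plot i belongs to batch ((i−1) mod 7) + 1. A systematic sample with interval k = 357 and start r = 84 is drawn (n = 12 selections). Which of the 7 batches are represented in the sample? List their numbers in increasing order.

7

Consecutive selections differ by k = 357, so their batch numbers differ by 357 mod 7 = 0.
gcd(357, 7) = 7, so the sample visits 7/7 = 1 distinct residues mod 7.
Start 84 is batch 7; the batches hit are 7.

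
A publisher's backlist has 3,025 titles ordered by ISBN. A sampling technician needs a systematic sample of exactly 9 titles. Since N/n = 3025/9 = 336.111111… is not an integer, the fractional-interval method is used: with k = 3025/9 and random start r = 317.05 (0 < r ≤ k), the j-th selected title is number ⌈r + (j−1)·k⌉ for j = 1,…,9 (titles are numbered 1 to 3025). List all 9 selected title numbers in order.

318, 654, 990, 1326, 1662, 1998, 2334, 2670, 3006

j=1: r + 0k = 317.05 → ⌈·⌉ = 318
j=2: r + 1k = 653.161111… → ⌈·⌉ = 654
j=3: r + 2k = 989.272222… → ⌈·⌉ = 990
j=4: r + 3k = 1325.383333… → ⌈·⌉ = 1326
j=5: r + 4k = 1661.494444… → ⌈·⌉ = 1662
j=6: r + 5k = 1997.605555… → ⌈·⌉ = 1998
j=7: r + 6k = 2333.716666… → ⌈·⌉ = 2334
j=8: r + 7k = 2669.827777… → ⌈·⌉ = 2670
j=9: r + 8k = 3005.938888… → ⌈·⌉ = 3006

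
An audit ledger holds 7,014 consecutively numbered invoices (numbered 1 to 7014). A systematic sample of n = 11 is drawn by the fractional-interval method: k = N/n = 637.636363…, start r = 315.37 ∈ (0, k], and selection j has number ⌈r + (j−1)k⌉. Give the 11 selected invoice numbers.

316, 954, 1591, 2229, 2866, 3504, 4142, 4779, 5417, 6055, 6692

j=1: r + 0k = 315.37 → ⌈·⌉ = 316
j=2: r + 1k = 953.006363… → ⌈·⌉ = 954
j=3: r + 2k = 1590.642727… → ⌈·⌉ = 1591
j=4: r + 3k = 2228.279090… → ⌈·⌉ = 2229
j=5: r + 4k = 2865.915454… → ⌈·⌉ = 2866
j=6: r + 5k = 3503.551818… → ⌈·⌉ = 3504
j=7: r + 6k = 4141.188181… → ⌈·⌉ = 4142
j=8: r + 7k = 4778.824545… → ⌈·⌉ = 4779
j=9: r + 8k = 5416.460909… → ⌈·⌉ = 5417
j=10: r + 9k = 6054.097272… → ⌈·⌉ = 6055
j=11: r + 10k = 6691.733636… → ⌈·⌉ = 6692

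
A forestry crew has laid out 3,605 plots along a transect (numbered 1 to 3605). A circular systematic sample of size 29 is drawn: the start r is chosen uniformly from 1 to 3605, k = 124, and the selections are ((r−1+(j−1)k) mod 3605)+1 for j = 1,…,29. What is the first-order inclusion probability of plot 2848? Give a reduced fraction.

29/3605

For each position j, as r ranges over 1…3605 the j-th selection hits every plot exactly once, so plot 2848 is selected for exactly 29 of the 3605 starts.
Inclusion probability = 29/3605.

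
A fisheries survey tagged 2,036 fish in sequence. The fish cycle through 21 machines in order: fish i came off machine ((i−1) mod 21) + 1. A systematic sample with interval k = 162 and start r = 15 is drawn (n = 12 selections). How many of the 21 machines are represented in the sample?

Consecutive selections differ by k = 162, so their machine numbers differ by 162 mod 21 = 15.
gcd(162, 21) = 3, so the sample visits 21/3 = 7 distinct residues mod 21.
Start 15 is machine 15; the machines hit are 3, 6, 9, 12, 15, 18, 21.

7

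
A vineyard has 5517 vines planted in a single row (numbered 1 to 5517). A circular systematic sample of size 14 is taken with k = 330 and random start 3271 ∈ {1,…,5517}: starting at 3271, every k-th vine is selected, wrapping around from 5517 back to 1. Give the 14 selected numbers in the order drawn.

3271, 3601, 3931, 4261, 4591, 4921, 5251, 64, 394, 724, 1054, 1384, 1714, 2044

Selection 1: 3271
Selection 2: 3271 + 330 = 3601
Selection 3: 3601 + 330 = 3931
Selection 4: 3931 + 330 = 4261
Selection 5: 4261 + 330 = 4591
Selection 6: 4591 + 330 = 4921
Selection 7: 4921 + 330 = 5251
Selection 8: 5251 + 330 = 5581 → 5581 − 5517 = 64
Selection 9: 64 + 330 = 394
Selection 10: 394 + 330 = 724
Selection 11: 724 + 330 = 1054
Selection 12: 1054 + 330 = 1384
Selection 13: 1384 + 330 = 1714
Selection 14: 1714 + 330 = 2044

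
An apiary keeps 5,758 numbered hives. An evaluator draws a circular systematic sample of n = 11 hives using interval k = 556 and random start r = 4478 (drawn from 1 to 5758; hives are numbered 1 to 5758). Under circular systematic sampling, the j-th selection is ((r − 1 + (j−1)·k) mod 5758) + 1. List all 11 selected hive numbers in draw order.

4478, 5034, 5590, 388, 944, 1500, 2056, 2612, 3168, 3724, 4280

Selection 1: 4478
Selection 2: 4478 + 556 = 5034
Selection 3: 5034 + 556 = 5590
Selection 4: 5590 + 556 = 6146 → 6146 − 5758 = 388
Selection 5: 388 + 556 = 944
Selection 6: 944 + 556 = 1500
Selection 7: 1500 + 556 = 2056
Selection 8: 2056 + 556 = 2612
Selection 9: 2612 + 556 = 3168
Selection 10: 3168 + 556 = 3724
Selection 11: 3724 + 556 = 4280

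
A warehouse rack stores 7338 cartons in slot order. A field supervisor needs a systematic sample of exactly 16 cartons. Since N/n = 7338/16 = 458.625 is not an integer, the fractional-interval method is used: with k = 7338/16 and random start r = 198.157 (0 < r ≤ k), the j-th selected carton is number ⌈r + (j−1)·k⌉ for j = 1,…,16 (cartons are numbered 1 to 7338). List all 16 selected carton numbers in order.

199, 657, 1116, 1575, 2033, 2492, 2950, 3409, 3868, 4326, 4785, 5244, 5702, 6161, 6619, 7078

j=1: r + 0k = 198.157 → ⌈·⌉ = 199
j=2: r + 1k = 656.782 → ⌈·⌉ = 657
j=3: r + 2k = 1115.407 → ⌈·⌉ = 1116
j=4: r + 3k = 1574.032 → ⌈·⌉ = 1575
j=5: r + 4k = 2032.657 → ⌈·⌉ = 2033
j=6: r + 5k = 2491.282 → ⌈·⌉ = 2492
j=7: r + 6k = 2949.907 → ⌈·⌉ = 2950
j=8: r + 7k = 3408.532 → ⌈·⌉ = 3409
j=9: r + 8k = 3867.157 → ⌈·⌉ = 3868
j=10: r + 9k = 4325.782 → ⌈·⌉ = 4326
j=11: r + 10k = 4784.407 → ⌈·⌉ = 4785
j=12: r + 11k = 5243.032 → ⌈·⌉ = 5244
j=13: r + 12k = 5701.657 → ⌈·⌉ = 5702
j=14: r + 13k = 6160.282 → ⌈·⌉ = 6161
j=15: r + 14k = 6618.907 → ⌈·⌉ = 6619
j=16: r + 15k = 7077.532 → ⌈·⌉ = 7078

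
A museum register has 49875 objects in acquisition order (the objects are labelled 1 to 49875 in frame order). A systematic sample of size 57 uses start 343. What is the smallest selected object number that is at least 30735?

30968

k = 49875/57 = 875
Steps past start: ⌈(30735 − 343)/875⌉ = ⌈30392/875⌉ = 35
Selected object: 343 + 35×875 = 30968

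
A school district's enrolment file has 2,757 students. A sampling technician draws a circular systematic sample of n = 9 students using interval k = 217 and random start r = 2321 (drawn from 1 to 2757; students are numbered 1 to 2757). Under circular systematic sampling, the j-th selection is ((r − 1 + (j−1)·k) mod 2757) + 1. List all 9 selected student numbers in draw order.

2321, 2538, 2755, 215, 432, 649, 866, 1083, 1300

Selection 1: 2321
Selection 2: 2321 + 217 = 2538
Selection 3: 2538 + 217 = 2755
Selection 4: 2755 + 217 = 2972 → 2972 − 2757 = 215
Selection 5: 215 + 217 = 432
Selection 6: 432 + 217 = 649
Selection 7: 649 + 217 = 866
Selection 8: 866 + 217 = 1083
Selection 9: 1083 + 217 = 1300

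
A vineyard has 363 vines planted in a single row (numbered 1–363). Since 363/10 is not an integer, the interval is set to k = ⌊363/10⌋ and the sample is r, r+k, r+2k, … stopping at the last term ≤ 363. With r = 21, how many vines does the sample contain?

10

k = ⌊363/10⌋ = 36
Achieved size = ⌊(363 − 21)/36⌋ + 1 = ⌊342/36⌋ + 1 = 9 + 1 = 10
(last selection: 21 + 9×36 = 345 ≤ 363; next would be 381 > 363)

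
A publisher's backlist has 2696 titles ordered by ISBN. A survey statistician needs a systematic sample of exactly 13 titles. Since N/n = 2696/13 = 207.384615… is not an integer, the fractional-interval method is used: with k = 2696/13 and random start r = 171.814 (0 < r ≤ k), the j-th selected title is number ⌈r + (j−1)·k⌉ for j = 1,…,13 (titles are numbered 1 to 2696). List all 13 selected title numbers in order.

172, 380, 587, 794, 1002, 1209, 1417, 1624, 1831, 2039, 2246, 2454, 2661

j=1: r + 0k = 171.814 → ⌈·⌉ = 172
j=2: r + 1k = 379.198615… → ⌈·⌉ = 380
j=3: r + 2k = 586.583230… → ⌈·⌉ = 587
j=4: r + 3k = 793.967846… → ⌈·⌉ = 794
j=5: r + 4k = 1001.352461… → ⌈·⌉ = 1002
j=6: r + 5k = 1208.737076… → ⌈·⌉ = 1209
j=7: r + 6k = 1416.121692… → ⌈·⌉ = 1417
j=8: r + 7k = 1623.506307… → ⌈·⌉ = 1624
j=9: r + 8k = 1830.890923… → ⌈·⌉ = 1831
j=10: r + 9k = 2038.275538… → ⌈·⌉ = 2039
j=11: r + 10k = 2245.660153… → ⌈·⌉ = 2246
j=12: r + 11k = 2453.044769… → ⌈·⌉ = 2454
j=13: r + 12k = 2660.429384… → ⌈·⌉ = 2661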